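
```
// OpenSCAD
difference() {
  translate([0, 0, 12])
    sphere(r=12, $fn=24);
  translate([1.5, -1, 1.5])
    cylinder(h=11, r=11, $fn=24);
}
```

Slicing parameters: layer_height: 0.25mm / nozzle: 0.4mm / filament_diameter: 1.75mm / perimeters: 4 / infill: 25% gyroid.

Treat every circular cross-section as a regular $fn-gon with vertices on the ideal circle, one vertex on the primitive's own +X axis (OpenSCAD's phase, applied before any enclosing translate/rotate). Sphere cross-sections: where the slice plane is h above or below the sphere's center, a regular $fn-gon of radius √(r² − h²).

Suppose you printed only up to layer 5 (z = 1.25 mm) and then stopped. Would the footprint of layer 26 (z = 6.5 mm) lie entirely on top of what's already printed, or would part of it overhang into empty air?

part overhangs

Compare the two slices. At z = 1.25: the r=12 sphere slices to a regular 24-gon of circumradius 5.333 (√(r²−h²) with h=10.75 from center) (area = (24/2)·5.333²·sin(360°/24) = 88.32 mm²); the cylinder at (1.5, -1) is not intersected at this z (z outside [1.5, 12.5]); Taking the first minus the rest: none of the subtracted shapes is present at this height, so the r=12 sphere is unchanged — area = 88.32 mm². At z = 6.5: the sphere: section is a regular 24-gon, circumradius = √(r²−h²) = √(12²−5.5²) = 10.665 (area = (24/2)·10.665²·sin(360°/24) = 353.29 mm²); the r=11 cylinder at (1.5, -1) gives a regular 24-gon of circumradius 11 (constant along its height) (area = (24/2)·11.000²·sin(360°/24) = 375.81 mm²); Subtracting the remaining from the first: starting from the r=12 sphere (353.29 mm²), the r=11 cylinder at (1.5, -1) partially overlaps it — only the 325.09 mm² overlap (of its 375.81 mm²) is removed, clipping the outline — area = 28.20 mm². Checking containment: at z = 6.5 the cross-section extends beyond the z = 1.25 cross-section by about 28.20 mm².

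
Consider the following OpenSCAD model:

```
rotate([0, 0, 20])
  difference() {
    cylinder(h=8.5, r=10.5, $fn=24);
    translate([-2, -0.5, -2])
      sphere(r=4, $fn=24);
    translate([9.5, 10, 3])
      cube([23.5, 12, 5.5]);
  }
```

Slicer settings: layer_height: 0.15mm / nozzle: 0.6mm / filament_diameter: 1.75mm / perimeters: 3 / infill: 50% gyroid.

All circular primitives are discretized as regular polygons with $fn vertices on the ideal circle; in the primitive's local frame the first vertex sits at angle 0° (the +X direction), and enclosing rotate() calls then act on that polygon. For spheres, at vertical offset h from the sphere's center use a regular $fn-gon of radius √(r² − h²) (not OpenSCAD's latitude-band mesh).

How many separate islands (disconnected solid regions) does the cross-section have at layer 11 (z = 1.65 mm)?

1

At z = 1.65 mm: the r=10.5 cylinder contributes a regular 24-gon of circumradius 10.5; the r=4 sphere at (-2, -0.5) slices to a regular 24-gon of circumradius 1.636 (√(r²−h²) with h=3.65 from center); the cube at (9.5, 10) does not reach this height (z outside [3, 8.5]); Taking the first minus the rest: starting from the r=10.5 cylinder, the r=4 sphere at (-2, -0.5) lies wholly inside it (removes its full 8.32 mm² and its 10.25 mm outline becomes a hole wall) — 1 connected region with 1 hole; (rotated 20° about Z; rotation is an isometry so areas/perimeters/island counts are preserved). Overall, the cross-section is one region with 1 hole. Island count = 1.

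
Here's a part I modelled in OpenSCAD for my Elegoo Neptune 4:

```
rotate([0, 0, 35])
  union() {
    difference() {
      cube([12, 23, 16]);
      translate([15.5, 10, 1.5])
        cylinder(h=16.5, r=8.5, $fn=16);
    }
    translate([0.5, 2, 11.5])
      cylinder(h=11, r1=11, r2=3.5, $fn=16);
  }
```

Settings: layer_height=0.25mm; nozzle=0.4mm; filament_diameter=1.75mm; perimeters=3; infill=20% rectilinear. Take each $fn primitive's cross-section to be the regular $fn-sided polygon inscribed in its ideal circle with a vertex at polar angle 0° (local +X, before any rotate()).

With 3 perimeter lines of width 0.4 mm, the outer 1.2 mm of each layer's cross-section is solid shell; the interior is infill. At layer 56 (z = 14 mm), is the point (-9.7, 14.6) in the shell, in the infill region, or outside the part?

At z = 14 mm: the 12×23 cube contributes its full rectangle; the r=8.5 cylinder at (15.5, 10) gives a regular 16-gon of circumradius 8.5 (constant along its height); Subtracting the remaining from the first: starting from the 12×23 cube, the r=8.5 cylinder at (15.5, 10) partially overlaps it — only the 53.56 mm² overlap (of its 221.19 mm²) is removed, clipping the outline — 1 connected region; the cone at (0.5, 2): at t=0.227 of its height the radius interpolates to r₁+(r₂−r₁)t = 9.295, giving a regular 16-gon of that circumradius; Merging all regions: the regions partially overlap (shared area 88.29 mm²), so overlapping operands fuse into one piece — 1 connected region; (whole slice rotated 35° about Z — lengths, areas and connectivity unchanged). Overall, the cross-section is a single solid region. Undo the 35° rotation: the query point maps to (0.428, 17.523) in the un-rotated model frame. The nearest boundary edge runs (0.00, 11.20)→(0.00, 23.00); distance from the point to it = 0.43 mm. The point is inside the cross-section, 0.43 mm from the nearest boundary — within the 1.2 mm shell band (3 × 0.4).

shell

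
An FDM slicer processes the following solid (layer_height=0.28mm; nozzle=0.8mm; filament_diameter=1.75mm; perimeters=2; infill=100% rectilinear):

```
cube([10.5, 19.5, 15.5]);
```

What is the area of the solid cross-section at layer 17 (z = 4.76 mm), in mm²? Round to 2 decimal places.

At z = 4.76 mm: the cube is present — its section is the full 10.5×19.5 rectangle (area 204.75 mm²). Overall, the cross-section is a single solid region. Net area = 204.75 mm².

204.75 mm²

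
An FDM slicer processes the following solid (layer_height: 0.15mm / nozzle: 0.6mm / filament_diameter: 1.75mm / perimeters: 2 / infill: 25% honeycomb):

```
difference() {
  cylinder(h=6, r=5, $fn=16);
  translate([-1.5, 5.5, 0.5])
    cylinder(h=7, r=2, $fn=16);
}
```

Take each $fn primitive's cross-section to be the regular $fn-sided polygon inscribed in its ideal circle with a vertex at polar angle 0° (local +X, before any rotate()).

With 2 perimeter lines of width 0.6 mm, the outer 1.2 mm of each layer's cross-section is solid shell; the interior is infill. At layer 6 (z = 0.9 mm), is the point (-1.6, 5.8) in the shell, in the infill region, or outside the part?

At z = 0.9 mm: the r=5 cylinder gives a regular 16-gon of circumradius 5 (constant along its height); the r=2 cylinder at (-1.5, 5.5) gives a regular 16-gon of circumradius 2 (constant along its height); Subtracting the remaining from the first: starting from the r=5 cylinder, the r=2 cylinder at (-1.5, 5.5) partially overlaps it — only the 2.82 mm² overlap (of its 12.25 mm²) is removed, clipping the outline — 1 connected region. Overall, the cross-section is a single solid region. The nearest boundary edge runs (-2.81, 4.02)→(-2.27, 3.65); distance from the point to it = 2.16 mm. The point is not inside any of the regions above, so it lies outside the cross-section (2.16 mm from the nearest boundary).

outside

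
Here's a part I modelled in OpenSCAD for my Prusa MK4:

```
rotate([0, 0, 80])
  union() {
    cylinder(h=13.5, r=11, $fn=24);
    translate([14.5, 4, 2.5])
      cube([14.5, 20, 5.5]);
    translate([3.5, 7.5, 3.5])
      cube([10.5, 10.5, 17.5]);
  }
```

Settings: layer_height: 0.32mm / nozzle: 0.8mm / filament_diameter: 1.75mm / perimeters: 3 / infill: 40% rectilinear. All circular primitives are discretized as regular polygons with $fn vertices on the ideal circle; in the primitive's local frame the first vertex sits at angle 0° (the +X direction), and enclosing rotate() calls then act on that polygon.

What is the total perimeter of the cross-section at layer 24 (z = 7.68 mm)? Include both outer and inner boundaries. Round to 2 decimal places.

At z = 7.68 mm: the r=11 cylinder gives a regular 24-gon of circumradius 11 (constant along its height) (perimeter = 2·24·11.000·sin(180°/24) = 68.92 mm); the 14.5×20 cube at (14.5, 4) contributes its full rectangle (perimeter 69.00 mm); the cube at (3.5, 7.5) is present — its section is the full 10.5×10.5 rectangle (perimeter 42.00 mm); Combining (union): the regions partially overlap (shared area 7.54 mm²), so the edge portions inside another operand are dropped and the merged outline is re-measured after clipping — boundary = 167.18 mm; (rotated 80° about Z; rotation is an isometry so areas/perimeters/island counts are preserved). Overall, the cross-section has 2 separate islands. Total boundary length (outer) = 167.18 mm.

167.18 mm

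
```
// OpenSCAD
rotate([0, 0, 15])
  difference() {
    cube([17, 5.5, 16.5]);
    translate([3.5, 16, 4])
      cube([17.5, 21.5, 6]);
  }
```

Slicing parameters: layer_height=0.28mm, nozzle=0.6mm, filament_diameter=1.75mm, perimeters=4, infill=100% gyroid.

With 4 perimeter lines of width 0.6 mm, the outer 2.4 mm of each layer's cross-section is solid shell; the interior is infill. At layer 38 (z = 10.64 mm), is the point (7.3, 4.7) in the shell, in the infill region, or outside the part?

infill

At z = 10.64 mm: the cube is present — its section is the full 17×5.5 rectangle; the cube at (3.5, 16) does not reach this height (z outside [4, 10]); After the difference (first − rest): none of the subtracted shapes is present at this height, so the 17×5.5 cube is unchanged — 1 connected region; (rotated 15° about Z; rotation is an isometry so areas/perimeters/island counts are preserved). Overall, the cross-section is a single solid region. Undo the 15° rotation: the query point maps to (8.268, 2.650) in the un-rotated model frame. The nearest boundary edge runs (0.00, 0.00)→(17.00, 0.00); distance from the point to it = 2.65 mm. The point is inside the cross-section and 2.65 mm from the nearest boundary — more than the 2.4 mm shell width (4 × 0.6), so it's in the infill interior.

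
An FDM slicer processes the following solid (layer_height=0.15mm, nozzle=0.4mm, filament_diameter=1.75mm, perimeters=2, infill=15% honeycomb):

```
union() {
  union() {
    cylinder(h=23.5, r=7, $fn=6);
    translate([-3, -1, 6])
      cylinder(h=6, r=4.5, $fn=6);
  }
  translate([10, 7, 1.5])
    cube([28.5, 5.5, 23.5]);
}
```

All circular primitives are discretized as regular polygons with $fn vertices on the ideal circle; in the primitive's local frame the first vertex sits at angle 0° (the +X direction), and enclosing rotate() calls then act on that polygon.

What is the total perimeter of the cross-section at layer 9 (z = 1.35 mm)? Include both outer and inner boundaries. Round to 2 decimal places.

At z = 1.35 mm: the cylinder: section is a regular 6-gon, circumradius r=7 (perimeter = 2·6·7.000·sin(180°/6) = 42.00 mm); the cylinder at (-3, -1) does not reach this height (z outside [6, 12]); Merging all regions: only the r=7 cylinder is present, so the union is just that shape — boundary = 42.00 mm; the cube at (10, 7) does not reach this height (z outside [1.5, 25]); Merging all regions: only the result so far is present, so the union is just that shape — boundary = 42.00 mm. Overall, the cross-section is a single solid region. Total boundary length (outer) = 42.00 mm.

42.00 mm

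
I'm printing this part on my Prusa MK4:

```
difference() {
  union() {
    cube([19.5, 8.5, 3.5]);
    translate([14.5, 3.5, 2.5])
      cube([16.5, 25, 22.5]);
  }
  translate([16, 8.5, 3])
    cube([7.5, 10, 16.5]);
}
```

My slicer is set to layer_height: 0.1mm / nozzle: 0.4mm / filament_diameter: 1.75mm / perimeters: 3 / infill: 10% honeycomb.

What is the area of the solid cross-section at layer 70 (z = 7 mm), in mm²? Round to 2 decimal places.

337.50 mm²

At z = 7 mm: the cube is not intersected at this z (z outside [0, 3.5]); the 16.5×25 cube at (14.5, 3.5) contributes its full rectangle (area 412.50 mm²); Combining (union): only the 16.5×25 cube at (14.5, 3.5) is present, so the union is just that shape — area = 412.50 mm²; the 7.5×10 cube at (16, 8.5) contributes its full rectangle (area 75.00 mm²); After the difference (first − rest): starting from that combined region (412.50 mm²), the 7.5×10 cube at (16, 8.5) lies wholly inside it (removes its full 75.00 mm² and its 35.00 mm outline becomes a hole wall) — area = 337.50 mm². Overall, the cross-section is one region with 1 hole. Net area = 337.50 mm².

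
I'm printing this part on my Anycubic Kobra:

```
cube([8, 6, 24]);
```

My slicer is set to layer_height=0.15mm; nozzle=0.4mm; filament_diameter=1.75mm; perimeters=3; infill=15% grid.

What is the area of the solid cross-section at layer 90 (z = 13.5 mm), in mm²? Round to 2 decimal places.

At z = 13.5 mm: the cube is present — its section is the full 8×6 rectangle (area 48.00 mm²). Overall, the cross-section is a single solid region. Net area = 48.00 mm².

48.00 mm²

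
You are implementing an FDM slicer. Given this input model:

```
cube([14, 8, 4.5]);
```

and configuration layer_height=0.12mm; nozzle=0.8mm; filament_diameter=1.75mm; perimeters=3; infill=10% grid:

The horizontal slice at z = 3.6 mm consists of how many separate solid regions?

1

At z = 3.6 mm: the cube (footprint 14×8) is included at this height. The result has 1 disconnected region.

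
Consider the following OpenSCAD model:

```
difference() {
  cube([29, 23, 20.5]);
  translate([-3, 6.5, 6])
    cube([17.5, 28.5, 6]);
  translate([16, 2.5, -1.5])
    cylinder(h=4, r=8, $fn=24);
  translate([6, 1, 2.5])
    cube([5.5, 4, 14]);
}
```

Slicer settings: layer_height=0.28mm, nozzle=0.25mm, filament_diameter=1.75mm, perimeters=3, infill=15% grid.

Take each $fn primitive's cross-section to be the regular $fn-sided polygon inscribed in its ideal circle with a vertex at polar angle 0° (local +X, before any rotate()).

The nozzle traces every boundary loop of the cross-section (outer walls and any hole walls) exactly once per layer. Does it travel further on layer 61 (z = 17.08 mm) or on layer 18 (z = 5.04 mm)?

layer 18 (z = 5.04 mm)

Layer 61 (z = 17.08): the cube is present — its section is the full 29×23 rectangle (perimeter 104.00 mm); the cube at (-3, 6.5) is not intersected at this z (z outside [6, 12]); the cylinder at (16, 2.5) does not reach this height (z outside [-1.5, 2.5]); the cube at (6, 1) is absent (z outside [2.5, 16.5]); Taking the first minus the rest: none of the subtracted shapes is present at this height, so the 29×23 cube is unchanged — boundary = 104.00 mm. So its perimeter = 104.00 mm. Layer 18 (z = 5.04): the 29×23 cube contributes its full rectangle (perimeter 104.00 mm); the cube at (-3, 6.5) does not reach this height (z outside [6, 12]); the cylinder at (16, 2.5) is absent (z outside [-1.5, 2.5]); the cube at (6, 1) is present — its section is the full 5.5×4 rectangle (perimeter 19.00 mm); Subtracting the remaining from the first: starting from the 29×23 cube, the 5.5×4 cube at (6, 1) lies wholly inside it (removes its full 22.00 mm² and its 19.00 mm outline becomes a hole wall) — boundary (outer + 1 inner loop) = 123.00 mm. So its perimeter = 123.00 mm. Layer 18 is larger (123.00 vs 104.00 mm).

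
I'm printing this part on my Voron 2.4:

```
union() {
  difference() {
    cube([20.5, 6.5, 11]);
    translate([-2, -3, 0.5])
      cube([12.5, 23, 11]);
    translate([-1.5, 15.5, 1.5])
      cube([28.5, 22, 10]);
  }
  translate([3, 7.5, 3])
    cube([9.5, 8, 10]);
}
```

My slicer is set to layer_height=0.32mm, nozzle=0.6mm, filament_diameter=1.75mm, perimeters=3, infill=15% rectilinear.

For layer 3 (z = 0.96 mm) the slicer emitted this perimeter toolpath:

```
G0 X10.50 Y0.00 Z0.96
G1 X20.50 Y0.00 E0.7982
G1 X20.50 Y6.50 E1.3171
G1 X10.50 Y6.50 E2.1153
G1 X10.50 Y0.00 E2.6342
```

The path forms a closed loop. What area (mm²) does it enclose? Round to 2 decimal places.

Apply the shoelace formula to the sequence of (X, Y) vertices; enclosed area = 65.00 mm².

65.00 mm²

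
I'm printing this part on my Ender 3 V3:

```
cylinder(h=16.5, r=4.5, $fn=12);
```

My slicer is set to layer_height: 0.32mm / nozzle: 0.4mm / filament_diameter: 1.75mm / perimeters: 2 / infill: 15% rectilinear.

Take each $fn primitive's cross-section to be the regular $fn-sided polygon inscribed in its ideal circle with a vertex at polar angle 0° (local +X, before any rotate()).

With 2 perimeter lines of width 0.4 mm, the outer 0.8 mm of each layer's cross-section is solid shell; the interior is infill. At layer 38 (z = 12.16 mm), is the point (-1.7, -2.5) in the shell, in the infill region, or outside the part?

At z = 12.16 mm: the r=4.5 cylinder gives a regular 12-gon of circumradius 4.5 (constant along its height). Overall, the cross-section is a single solid region. The nearest boundary edge runs (-3.90, -2.25)→(-2.25, -3.90); distance from the point to it = 1.38 mm. The point is inside the cross-section and 1.38 mm from the nearest boundary — more than the 0.8 mm shell width (2 × 0.4), so it's in the infill interior.

infill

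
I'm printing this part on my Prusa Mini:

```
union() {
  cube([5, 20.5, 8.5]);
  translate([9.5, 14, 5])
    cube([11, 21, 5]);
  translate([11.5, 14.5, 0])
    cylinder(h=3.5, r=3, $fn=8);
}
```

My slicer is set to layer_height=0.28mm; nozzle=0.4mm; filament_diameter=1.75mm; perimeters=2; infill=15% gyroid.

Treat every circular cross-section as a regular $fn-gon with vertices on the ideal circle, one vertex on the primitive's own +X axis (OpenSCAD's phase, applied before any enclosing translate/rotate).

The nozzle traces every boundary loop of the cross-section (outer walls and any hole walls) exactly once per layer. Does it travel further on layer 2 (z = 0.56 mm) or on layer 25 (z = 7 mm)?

layer 25 (z = 7 mm)

Layer 2 (z = 0.56): the 5×20.5 cube contributes its full rectangle (perimeter 51.00 mm); the cube at (9.5, 14) is absent (z outside [5, 10]); the r=3 cylinder at (11.5, 14.5) gives a regular 8-gon of circumradius 3 (constant along its height) (perimeter = 2·8·3.000·sin(180°/8) = 18.37 mm); Combining (union): the 2 present regions are separate (no shared area or edge), so areas and boundary lengths simply add and each stays a separate island — boundary = 69.37 mm. So its perimeter = 69.37 mm. Layer 25 (z = 7): the cube (footprint 5×20.5) is included at this height (perimeter 51.00 mm); the cube at (9.5, 14) (footprint 11×21) is included at this height (perimeter 64.00 mm); the cylinder at (11.5, 14.5) does not reach this height (z outside [0, 3.5]); Combining (union): the 2 present regions are separate (no shared area or edge), so areas and boundary lengths simply add and each stays a separate island — boundary = 115.00 mm. So its perimeter = 115.00 mm. Layer 25 is larger (115.00 vs 69.37 mm).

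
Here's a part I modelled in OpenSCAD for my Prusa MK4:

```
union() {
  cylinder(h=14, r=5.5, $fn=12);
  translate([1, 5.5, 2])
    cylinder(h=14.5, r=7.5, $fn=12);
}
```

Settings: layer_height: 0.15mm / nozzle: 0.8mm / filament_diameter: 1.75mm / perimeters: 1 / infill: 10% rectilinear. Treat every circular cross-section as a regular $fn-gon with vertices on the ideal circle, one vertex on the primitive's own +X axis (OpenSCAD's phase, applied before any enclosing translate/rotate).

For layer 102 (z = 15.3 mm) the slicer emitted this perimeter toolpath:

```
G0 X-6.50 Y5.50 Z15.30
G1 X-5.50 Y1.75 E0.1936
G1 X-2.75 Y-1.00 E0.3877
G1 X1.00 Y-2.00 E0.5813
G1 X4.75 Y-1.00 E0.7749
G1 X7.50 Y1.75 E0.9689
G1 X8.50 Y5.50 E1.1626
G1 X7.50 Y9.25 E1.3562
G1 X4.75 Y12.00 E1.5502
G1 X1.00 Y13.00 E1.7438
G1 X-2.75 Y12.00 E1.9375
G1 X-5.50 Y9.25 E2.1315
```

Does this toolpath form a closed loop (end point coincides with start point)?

no

Start point (G0): (-6.50, 5.50). End point (last G1): the path does not return to the start — open.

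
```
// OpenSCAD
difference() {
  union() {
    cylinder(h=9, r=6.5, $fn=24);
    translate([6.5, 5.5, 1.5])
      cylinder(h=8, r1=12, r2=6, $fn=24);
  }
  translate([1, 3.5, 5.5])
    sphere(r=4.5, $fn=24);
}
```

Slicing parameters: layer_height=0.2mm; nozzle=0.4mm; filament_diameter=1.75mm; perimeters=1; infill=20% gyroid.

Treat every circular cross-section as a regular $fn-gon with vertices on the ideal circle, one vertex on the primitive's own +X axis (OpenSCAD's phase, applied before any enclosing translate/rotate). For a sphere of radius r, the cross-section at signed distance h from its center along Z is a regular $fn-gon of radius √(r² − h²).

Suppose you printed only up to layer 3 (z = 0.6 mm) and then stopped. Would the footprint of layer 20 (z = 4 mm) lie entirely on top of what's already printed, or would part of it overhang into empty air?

Compare the two slices. At z = 0.6: the r=6.5 cylinder gives a regular 24-gon of circumradius 6.5 (constant along its height) (area = (24/2)·6.500²·sin(360°/24) = 131.22 mm²); the cone at (6.5, 5.5) is absent (z outside [1.5, 9.5]); Merging all regions: only the r=6.5 cylinder is present, so the union is just that shape — area = 131.22 mm²; the sphere at (1, 3.5) does not reach this height (|z−center|=4.900 > r=4.5); Taking the first minus the rest: none of the subtracted shapes is present at this height, so the result so far is unchanged — area = 131.22 mm². At z = 4: the r=6.5 cylinder gives a regular 24-gon of circumradius 6.5 (constant along its height) (area = (24/2)·6.500²·sin(360°/24) = 131.22 mm²); the cone at (6.5, 5.5) contributes a regular 24-gon of circumradius 10.125 (interpolated between r1=12 and r2=6 at t=0.312) (area = (24/2)·10.125²·sin(360°/24) = 318.40 mm²); Combining (union): the regions partially overlap — summed areas 449.62 mm² minus the doubly-counted overlap 76.11 mm² gives 373.50 mm² — area = 373.50 mm²; the r=4.5 sphere at (1, 3.5) contributes a regular 24-gon of circumradius √(4.5²−1.5²) = 4.243 (area = (24/2)·4.243²·sin(360°/24) = 55.90 mm²); After the difference (first − rest): starting from the result so far (373.50 mm²), the r=4.5 sphere at (1, 3.5) lies wholly inside it (removes its full 55.90 mm² and its 26.58 mm outline becomes a hole wall) — area = 317.60 mm². Checking containment: at z = 4 the cross-section extends beyond the z = 0.6 cross-section by about 233.78 mm².

part overhangs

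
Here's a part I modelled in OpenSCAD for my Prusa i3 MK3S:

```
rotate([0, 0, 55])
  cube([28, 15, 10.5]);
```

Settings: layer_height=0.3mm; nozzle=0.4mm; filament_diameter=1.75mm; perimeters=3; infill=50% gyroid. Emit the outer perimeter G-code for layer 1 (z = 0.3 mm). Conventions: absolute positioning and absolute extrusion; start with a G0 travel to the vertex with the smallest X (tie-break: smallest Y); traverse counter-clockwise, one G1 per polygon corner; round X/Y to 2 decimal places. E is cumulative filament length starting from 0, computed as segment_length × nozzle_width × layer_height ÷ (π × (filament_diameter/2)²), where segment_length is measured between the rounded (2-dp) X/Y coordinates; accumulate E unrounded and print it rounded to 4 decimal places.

At z = 0.3 mm: the 28×15 cube contributes its full rectangle; (whole slice rotated 55° about Z — lengths, areas and connectivity unchanged). The outline is a single polygon with 4 vertices. Extrusion per mm of travel: 0.4 × 0.3 / (π × 0.875²) = 0.049890. Accumulating E over each segment gives final E = 4.2909.

G0 X-12.29 Y8.60 Z0.30
G1 X0.00 Y0.00 E0.7484
G1 X16.06 Y22.94 E2.1454
G1 X3.77 Y31.54 E2.8938
G1 X-12.29 Y8.60 E4.2909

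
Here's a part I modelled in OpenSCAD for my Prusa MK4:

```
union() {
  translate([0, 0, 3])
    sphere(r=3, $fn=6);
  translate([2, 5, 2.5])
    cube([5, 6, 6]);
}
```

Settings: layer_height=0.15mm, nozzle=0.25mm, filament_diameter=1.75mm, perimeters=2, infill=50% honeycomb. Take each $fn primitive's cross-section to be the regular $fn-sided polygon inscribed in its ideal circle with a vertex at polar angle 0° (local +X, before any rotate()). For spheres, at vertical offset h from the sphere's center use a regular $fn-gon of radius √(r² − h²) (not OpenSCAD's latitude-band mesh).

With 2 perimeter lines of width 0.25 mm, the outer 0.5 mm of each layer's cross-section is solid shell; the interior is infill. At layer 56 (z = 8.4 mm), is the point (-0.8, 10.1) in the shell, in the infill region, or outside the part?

outside

At z = 8.4 mm: the sphere is not intersected at this z (|z−center|=5.400 > r=3); the cube at (2, 5) is present — its section is the full 5×6 rectangle; Taking the union: only the 5×6 cube at (2, 5) is present, so the union is just that shape — 1 connected region. Overall, the cross-section is a single solid region. The nearest boundary edge runs (2.00, 11.00)→(2.00, 5.00); distance from the point to it = 2.80 mm. The point is not inside any of the regions above, so it lies outside the cross-section (2.80 mm from the nearest boundary).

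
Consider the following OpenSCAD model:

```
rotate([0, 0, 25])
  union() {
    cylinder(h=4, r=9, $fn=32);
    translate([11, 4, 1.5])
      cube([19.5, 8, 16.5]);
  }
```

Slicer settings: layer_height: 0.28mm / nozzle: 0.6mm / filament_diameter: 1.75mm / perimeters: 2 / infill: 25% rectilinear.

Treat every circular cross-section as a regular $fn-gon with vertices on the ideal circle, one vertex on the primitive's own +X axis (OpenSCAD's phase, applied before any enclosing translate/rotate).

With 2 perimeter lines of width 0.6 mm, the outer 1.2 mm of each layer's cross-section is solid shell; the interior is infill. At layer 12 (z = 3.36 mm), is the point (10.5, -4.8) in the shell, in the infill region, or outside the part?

outside

At z = 3.36 mm: the r=9 cylinder gives a regular 32-gon of circumradius 9 (constant along its height); the cube at (11, 4) (footprint 19.5×8) is included at this height; Combining (union): the 2 present regions are separate (no shared area or edge), so areas and boundary lengths simply add and each stays a separate island — 2 connected regions; (rotated 25° about Z; rotation is an isometry so areas/perimeters/island counts are preserved). Overall, the cross-section has 2 separate islands. Undo the 25° rotation: the query point maps to (7.488, -8.788) in the un-rotated model frame. The nearest boundary edge runs (6.36, -6.36)→(5.00, -7.48); distance from the point to it = 2.59 mm. The point is not inside any of the regions above, so it lies outside the cross-section (2.59 mm from the nearest boundary).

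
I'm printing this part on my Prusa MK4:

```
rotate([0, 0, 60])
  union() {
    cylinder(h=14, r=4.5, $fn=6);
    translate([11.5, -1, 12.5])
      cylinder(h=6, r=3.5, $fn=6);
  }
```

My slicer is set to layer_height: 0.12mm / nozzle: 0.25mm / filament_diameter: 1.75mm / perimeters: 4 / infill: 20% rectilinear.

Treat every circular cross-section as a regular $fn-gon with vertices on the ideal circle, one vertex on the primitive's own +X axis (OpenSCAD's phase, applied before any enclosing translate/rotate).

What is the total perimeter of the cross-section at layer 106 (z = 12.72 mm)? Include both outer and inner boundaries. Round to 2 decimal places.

48.00 mm

At z = 12.72 mm: the cylinder: section is a regular 6-gon, circumradius r=4.5 (perimeter = 2·6·4.500·sin(180°/6) = 27.00 mm); the cylinder at (11.5, -1): section is a regular 6-gon, circumradius r=3.5 (perimeter = 2·6·3.500·sin(180°/6) = 21.00 mm); Taking the union: the 2 present regions are separate (no shared area or edge), so areas and boundary lengths simply add and each stays a separate island — boundary = 48.00 mm; (whole slice rotated 60° about Z — lengths, areas and connectivity unchanged). Overall, the cross-section has 2 separate islands. Total boundary length (outer) = 48.00 mm.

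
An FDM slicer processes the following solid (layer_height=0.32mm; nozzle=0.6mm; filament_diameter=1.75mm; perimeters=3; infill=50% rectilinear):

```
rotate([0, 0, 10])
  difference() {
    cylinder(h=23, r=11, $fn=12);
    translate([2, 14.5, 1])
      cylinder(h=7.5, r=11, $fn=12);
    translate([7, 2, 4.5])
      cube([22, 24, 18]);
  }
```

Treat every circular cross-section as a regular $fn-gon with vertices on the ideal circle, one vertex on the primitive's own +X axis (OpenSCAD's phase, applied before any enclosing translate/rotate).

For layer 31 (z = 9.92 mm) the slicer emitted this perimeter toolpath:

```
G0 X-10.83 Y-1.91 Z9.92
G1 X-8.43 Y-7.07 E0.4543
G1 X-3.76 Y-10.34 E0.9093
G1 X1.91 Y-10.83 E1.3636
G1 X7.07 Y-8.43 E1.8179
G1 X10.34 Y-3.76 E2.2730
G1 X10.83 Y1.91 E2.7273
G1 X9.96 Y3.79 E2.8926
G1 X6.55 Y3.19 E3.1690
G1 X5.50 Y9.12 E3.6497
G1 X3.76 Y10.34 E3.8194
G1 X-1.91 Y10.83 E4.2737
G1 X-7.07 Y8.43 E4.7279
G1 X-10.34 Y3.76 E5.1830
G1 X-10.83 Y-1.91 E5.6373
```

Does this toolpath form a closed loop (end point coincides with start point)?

Start point (G0): (-10.83, -1.91). End point (last G1): the path returns to the start — closed.

yes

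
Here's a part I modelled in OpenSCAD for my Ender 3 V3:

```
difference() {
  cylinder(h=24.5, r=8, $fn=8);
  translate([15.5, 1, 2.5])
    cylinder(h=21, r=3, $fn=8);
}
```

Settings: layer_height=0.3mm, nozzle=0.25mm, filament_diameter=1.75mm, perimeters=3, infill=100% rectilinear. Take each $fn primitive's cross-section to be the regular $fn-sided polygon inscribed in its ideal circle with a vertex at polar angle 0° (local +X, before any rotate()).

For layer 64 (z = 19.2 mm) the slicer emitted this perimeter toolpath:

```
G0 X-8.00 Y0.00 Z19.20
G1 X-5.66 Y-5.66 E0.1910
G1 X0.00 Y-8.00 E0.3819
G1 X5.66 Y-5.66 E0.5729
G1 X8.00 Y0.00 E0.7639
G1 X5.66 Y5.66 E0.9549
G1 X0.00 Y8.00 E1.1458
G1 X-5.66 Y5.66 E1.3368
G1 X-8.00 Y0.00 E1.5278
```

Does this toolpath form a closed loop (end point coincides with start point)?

yes

Start point (G0): (-8.00, 0.00). End point (last G1): the path returns to the start — closed.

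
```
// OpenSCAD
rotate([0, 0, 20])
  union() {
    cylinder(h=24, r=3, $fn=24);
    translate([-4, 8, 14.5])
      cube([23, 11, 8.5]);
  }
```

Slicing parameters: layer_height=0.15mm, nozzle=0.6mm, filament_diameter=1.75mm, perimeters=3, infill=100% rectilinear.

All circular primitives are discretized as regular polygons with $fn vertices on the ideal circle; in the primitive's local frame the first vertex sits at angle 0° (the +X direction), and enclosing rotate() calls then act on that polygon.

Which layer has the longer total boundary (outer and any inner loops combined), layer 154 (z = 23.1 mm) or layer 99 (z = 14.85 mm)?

layer 99 (z = 14.85 mm)

Layer 154 (z = 23.1): the cylinder: section is a regular 24-gon, circumradius r=3 (perimeter = 2·24·3.000·sin(180°/24) = 18.80 mm); the cube at (-4, 8) is absent (z outside [14.5, 23]); Combining (union): only the r=3 cylinder is present, so the union is just that shape — boundary = 18.80 mm; (whole slice rotated 20° about Z — lengths, areas and connectivity unchanged). So its perimeter = 18.80 mm. Layer 99 (z = 14.85): the r=3 cylinder gives a regular 24-gon of circumradius 3 (constant along its height) (perimeter = 2·24·3.000·sin(180°/24) = 18.80 mm); the 23×11 cube at (-4, 8) contributes its full rectangle (perimeter 68.00 mm); Combining (union): the 2 present regions are separate (no shared area or edge), so areas and boundary lengths simply add and each stays a separate island — boundary = 86.80 mm; (rotated 20° about Z; rotation is an isometry so areas/perimeters/island counts are preserved). So its perimeter = 86.80 mm. Layer 99 is larger (86.80 vs 18.80 mm).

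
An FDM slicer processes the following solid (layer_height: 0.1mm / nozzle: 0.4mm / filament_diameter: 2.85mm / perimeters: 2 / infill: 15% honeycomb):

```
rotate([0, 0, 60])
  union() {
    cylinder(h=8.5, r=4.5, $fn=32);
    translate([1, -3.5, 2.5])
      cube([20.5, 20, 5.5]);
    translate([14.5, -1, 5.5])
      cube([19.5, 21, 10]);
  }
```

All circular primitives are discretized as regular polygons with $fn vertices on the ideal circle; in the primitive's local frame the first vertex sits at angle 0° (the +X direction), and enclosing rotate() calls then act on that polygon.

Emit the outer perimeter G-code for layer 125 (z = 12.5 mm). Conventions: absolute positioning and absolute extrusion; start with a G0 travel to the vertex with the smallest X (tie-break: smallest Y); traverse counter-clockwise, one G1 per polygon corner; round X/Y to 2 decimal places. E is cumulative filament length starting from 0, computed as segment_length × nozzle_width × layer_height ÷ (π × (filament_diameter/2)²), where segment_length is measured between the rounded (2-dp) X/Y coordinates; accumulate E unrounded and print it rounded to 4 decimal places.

At z = 12.5 mm: the cylinder is absent (z outside [0, 8.5]); the cube at (1, -3.5) does not reach this height (z outside [2.5, 8]); the cube at (14.5, -1) (footprint 19.5×21) is included at this height; Combining (union): only the 19.5×21 cube at (14.5, -1) is present, so the union is just that shape — 1 connected region; (rotated 60° about Z; rotation is an isometry so areas/perimeters/island counts are preserved). The outline is a single polygon with 4 vertices. Extrusion per mm of travel: 0.4 × 0.1 / (π × 1.425²) = 0.006270. Accumulating E over each segment gives final E = 0.5078.

G0 X-10.07 Y22.56 Z12.50
G1 X8.12 Y12.06 E0.1317
G1 X17.87 Y28.94 E0.2539
G1 X-0.32 Y39.44 E0.3856
G1 X-10.07 Y22.56 E0.5078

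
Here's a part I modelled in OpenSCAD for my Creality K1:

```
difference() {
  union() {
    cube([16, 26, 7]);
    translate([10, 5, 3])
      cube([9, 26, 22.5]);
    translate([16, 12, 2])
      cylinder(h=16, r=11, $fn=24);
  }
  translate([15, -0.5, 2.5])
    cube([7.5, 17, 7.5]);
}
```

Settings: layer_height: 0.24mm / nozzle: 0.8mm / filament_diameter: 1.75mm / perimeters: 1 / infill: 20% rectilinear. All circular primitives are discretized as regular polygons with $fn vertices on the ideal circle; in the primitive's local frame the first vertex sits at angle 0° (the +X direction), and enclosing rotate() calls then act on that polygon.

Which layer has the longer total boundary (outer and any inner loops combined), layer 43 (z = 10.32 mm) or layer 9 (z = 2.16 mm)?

layer 9 (z = 2.16 mm)

Layer 43 (z = 10.32): the cube does not reach this height (z outside [0, 7]); the 9×26 cube at (10, 5) contributes its full rectangle (perimeter 70.00 mm); the r=11 cylinder at (16, 12) contributes a regular 24-gon of circumradius 11 (perimeter = 2·24·11.000·sin(180°/24) = 68.92 mm); Merging all regions: the regions partially overlap (shared area 157.59 mm²), so the edge portions inside another operand are dropped and the merged outline is re-measured after clipping — boundary = 86.80 mm; the cube at (15, -0.5) is not intersected at this z (z outside [2.5, 10]); Subtracting the remaining from the first: none of the subtracted shapes is present at this height, so that combined region is unchanged — boundary = 86.80 mm. So its perimeter = 86.80 mm. Layer 9 (z = 2.16): the cube (footprint 16×26) is included at this height (perimeter 84.00 mm); the cube at (10, 5) is absent (z outside [3, 25.5]); the r=11 cylinder at (16, 12) contributes a regular 24-gon of circumradius 11 (perimeter = 2·24·11.000·sin(180°/24) = 68.92 mm); Taking the union: the regions partially overlap (shared area 187.90 mm²), so the edge portions inside another operand are dropped and the merged outline is re-measured after clipping — boundary = 96.46 mm; the cube at (15, -0.5) is absent (z outside [2.5, 10]); Taking the first minus the rest: none of the subtracted shapes is present at this height, so the result so far is unchanged — boundary = 96.46 mm. So its perimeter = 96.46 mm. Layer 9 is larger (96.46 vs 86.80 mm).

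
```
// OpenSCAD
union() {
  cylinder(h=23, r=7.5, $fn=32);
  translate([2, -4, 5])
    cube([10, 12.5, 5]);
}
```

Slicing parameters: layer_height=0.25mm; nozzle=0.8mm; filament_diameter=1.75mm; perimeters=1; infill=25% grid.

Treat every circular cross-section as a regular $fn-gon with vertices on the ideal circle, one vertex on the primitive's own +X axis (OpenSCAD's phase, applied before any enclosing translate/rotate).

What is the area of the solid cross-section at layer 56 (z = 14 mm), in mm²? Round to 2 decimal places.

175.58 mm²

At z = 14 mm: the r=7.5 cylinder gives a regular 32-gon of circumradius 7.5 (constant along its height) (area = (32/2)·7.500²·sin(360°/32) = 175.58 mm²); the cube at (2, -4) is not intersected at this z (z outside [5, 10]); Combining (union): only the r=7.5 cylinder is present, so the union is just that shape — area = 175.58 mm². Overall, the cross-section is a single solid region. Net area = 175.58 mm².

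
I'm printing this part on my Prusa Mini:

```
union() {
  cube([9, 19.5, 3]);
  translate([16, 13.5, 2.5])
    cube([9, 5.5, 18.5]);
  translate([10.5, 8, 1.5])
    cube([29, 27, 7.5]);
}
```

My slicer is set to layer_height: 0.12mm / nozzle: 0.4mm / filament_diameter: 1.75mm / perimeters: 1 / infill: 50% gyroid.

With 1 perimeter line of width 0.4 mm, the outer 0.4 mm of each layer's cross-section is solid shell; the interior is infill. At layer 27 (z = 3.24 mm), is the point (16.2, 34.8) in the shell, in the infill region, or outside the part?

At z = 3.24 mm: the cube does not reach this height (z outside [0, 3]); the cube at (16, 13.5) (footprint 9×5.5) is included at this height; the cube at (10.5, 8) is present — its section is the full 29×27 rectangle; Taking the union: the 9×5.5 cube at (16, 13.5) lies entirely inside the 29×27 cube at (10.5, 8), so the union is just the 29×27 cube at (10.5, 8) — 1 connected region. Overall, the cross-section is a single solid region. The nearest boundary edge runs (10.50, 35.00)→(39.50, 35.00); distance from the point to it = 0.20 mm. The point is inside the cross-section, 0.20 mm from the nearest boundary — within the 0.4 mm shell band (1 × 0.4).

shell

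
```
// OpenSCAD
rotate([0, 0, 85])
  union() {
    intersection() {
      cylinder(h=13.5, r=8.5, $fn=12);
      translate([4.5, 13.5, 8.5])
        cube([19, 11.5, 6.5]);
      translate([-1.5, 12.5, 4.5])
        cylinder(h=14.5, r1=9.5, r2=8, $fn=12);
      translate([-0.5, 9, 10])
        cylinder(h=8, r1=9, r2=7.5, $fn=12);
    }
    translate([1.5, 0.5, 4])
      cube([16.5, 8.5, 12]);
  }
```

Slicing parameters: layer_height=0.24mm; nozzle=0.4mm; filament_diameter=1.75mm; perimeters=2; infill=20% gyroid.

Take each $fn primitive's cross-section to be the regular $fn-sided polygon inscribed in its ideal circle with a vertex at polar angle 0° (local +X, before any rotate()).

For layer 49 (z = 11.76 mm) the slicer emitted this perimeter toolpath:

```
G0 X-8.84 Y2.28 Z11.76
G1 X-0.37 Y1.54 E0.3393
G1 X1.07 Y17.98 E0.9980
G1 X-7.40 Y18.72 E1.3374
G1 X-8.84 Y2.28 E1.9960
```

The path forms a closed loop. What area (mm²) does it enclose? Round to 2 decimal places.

140.31 mm²

Apply the shoelace formula to the sequence of (X, Y) vertices; enclosed area = 140.31 mm².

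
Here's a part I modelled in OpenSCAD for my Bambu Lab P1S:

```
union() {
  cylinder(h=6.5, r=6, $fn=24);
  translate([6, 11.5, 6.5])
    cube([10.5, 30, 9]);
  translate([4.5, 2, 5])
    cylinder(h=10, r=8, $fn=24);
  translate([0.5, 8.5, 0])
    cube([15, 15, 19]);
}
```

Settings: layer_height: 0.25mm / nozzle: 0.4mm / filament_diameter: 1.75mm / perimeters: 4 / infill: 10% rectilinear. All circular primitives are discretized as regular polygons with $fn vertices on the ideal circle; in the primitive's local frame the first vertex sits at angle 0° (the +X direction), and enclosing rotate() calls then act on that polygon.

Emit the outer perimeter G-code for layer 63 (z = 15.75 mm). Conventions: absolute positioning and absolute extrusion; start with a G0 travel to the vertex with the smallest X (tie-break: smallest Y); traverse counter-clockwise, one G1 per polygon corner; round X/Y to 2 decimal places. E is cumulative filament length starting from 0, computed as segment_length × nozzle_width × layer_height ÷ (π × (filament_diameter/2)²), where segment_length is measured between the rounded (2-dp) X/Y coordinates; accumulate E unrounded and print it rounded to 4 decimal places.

At z = 15.75 mm: the cylinder is not intersected at this z (z outside [0, 6.5]); the cube at (6, 11.5) is not intersected at this z (z outside [6.5, 15.5]); the cylinder at (4.5, 2) is absent (z outside [5, 15]); the cube at (0.5, 8.5) (footprint 15×15) is included at this height; Merging all regions: only the 15×15 cube at (0.5, 8.5) is present, so the union is just that shape — 1 connected region. The outline is a single polygon with 4 vertices. Extrusion per mm of travel: 0.4 × 0.25 / (π × 0.875²) = 0.041575. Accumulating E over each segment gives final E = 2.4945.

G0 X0.50 Y8.50 Z15.75
G1 X15.50 Y8.50 E0.6236
G1 X15.50 Y23.50 E1.2473
G1 X0.50 Y23.50 E1.8709
G1 X0.50 Y8.50 E2.4945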